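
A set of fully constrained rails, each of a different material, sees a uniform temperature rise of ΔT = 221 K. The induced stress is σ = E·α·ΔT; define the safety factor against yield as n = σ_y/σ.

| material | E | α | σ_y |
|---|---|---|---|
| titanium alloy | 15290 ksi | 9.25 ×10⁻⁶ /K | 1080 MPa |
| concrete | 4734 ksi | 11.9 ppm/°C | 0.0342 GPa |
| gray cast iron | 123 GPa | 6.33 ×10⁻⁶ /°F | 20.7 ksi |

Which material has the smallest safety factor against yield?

concrete

Converting E to GPa, α to ×10⁻⁶/K, σ_y to MPa, then σ and n for each:
  titanium alloy: E = 105.4, α = 9.25, σ_y = 1080 → σ = 216 MPa, n = 5.01
  concrete: E = 32.64, α = 11.9, σ_y = 34.20 → σ = 85.8 MPa, n = 0.398
  gray cast iron: E = 123.0, α = 11.4, σ_y = 142.7 → σ = 310 MPa, n = 0.461
The minimum is concrete at n = 0.398.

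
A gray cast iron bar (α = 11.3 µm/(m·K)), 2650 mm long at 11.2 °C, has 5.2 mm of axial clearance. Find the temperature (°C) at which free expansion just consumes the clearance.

185 °C

α·L₀·ΔT = 5.2 mm ⇒ ΔT = 5.2 / (11.3×10⁻⁶ × 2650.0) = 173.7 K.
T = 11.2 + 173.7 = 184.9 °C.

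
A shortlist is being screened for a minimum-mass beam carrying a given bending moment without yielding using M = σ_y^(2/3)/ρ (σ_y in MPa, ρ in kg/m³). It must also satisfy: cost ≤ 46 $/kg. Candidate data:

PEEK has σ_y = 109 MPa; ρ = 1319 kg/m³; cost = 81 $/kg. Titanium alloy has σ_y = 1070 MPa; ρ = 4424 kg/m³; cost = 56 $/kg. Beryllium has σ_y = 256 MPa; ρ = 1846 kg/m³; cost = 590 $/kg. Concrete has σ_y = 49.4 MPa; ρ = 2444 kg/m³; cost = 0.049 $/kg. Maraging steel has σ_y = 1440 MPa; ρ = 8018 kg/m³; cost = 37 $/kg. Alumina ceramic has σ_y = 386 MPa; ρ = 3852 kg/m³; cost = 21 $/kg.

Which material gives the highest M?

Screen on constraints: cost ≤ 46 $/kg. Survivors: concrete, maraging steel, alumina ceramic.
Per-candidate index values:
  maraging steel: M = 15.9×10⁻³
  alumina ceramic: M = 13.8×10⁻³
  concrete: M = 5.51×10⁻³
Maraging steel ranks first.

maraging steel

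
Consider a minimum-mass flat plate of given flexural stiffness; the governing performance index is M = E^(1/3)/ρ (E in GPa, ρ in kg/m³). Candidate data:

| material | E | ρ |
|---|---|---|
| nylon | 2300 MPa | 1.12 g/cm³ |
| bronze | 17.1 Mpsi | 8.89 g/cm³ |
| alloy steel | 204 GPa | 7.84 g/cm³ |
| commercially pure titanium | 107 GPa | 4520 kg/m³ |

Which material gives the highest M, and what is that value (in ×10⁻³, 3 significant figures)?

nylon, M = 1.18×10⁻³

In SI units:
  nylon: E = 2.300 GPa, ρ = 1120 kg/m³
  bronze: E = 117.9 GPa, ρ = 8890 kg/m³
  alloy steel: E = 204.0 GPa, ρ = 7840 kg/m³
  commercially pure titanium: E = 107.0 GPa, ρ = 4520 kg/m³
  nylon: M = 1.18×10⁻³
  commercially pure titanium: M = 1.05×10⁻³
  alloy steel: M = 0.751×10⁻³
  bronze: M = 0.552×10⁻³
Nylon has the largest M.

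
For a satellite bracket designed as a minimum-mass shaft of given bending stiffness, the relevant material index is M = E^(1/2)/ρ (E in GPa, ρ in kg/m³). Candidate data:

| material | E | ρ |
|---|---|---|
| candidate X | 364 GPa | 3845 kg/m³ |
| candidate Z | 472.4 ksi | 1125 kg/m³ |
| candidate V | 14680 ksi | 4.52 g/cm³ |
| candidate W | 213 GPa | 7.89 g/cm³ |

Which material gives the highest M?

Putting every candidate on a common basis:
  candidate X: E = 364.0 GPa, ρ = 3845 kg/m³
  candidate Z: E = 3.257 GPa, ρ = 1125 kg/m³
  candidate V: E = 101.2 GPa, ρ = 4520 kg/m³
  candidate W: E = 213.0 GPa, ρ = 7890 kg/m³
  candidate X: M = 4.96×10⁻³
  candidate V: M = 2.23×10⁻³
  candidate W: M = 1.85×10⁻³
  candidate Z: M = 1.60×10⁻³
Candidate X has the largest M.

candidate X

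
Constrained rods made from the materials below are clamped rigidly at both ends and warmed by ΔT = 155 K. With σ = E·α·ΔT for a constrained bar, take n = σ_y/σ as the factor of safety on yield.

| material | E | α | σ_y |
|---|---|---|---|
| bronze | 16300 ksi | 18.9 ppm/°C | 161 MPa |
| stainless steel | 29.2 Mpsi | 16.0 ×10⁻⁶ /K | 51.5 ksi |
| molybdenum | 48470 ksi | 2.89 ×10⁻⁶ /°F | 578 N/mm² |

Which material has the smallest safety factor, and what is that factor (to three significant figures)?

Per material, after unit conversion:
  bronze: E = 112.4, α = 18.9, σ_y = 161.0 → σ = 329 MPa, n = 0.489
  stainless steel: E = 201.3, α = 16.0, σ_y = 355.1 → σ = 499 MPa, n = 0.711
  molybdenum: E = 334.2, α = 5.20, σ_y = 578.0 → σ = 269 MPa, n = 2.15
The minimum is bronze at n = 0.489.

bronze, n = 0.489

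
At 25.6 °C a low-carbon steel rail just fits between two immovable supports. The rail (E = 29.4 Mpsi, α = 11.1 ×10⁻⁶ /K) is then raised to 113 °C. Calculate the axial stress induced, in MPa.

197 MPa

E = 29.4 Mpsi = 202.7 GPa.
ΔT = 87.40 K. Constrained thermal stress σ = E·α·ΔT = 202.7×10³ MPa × 11.1×10⁻⁶ × 87.40 = 197 MPa (compressive).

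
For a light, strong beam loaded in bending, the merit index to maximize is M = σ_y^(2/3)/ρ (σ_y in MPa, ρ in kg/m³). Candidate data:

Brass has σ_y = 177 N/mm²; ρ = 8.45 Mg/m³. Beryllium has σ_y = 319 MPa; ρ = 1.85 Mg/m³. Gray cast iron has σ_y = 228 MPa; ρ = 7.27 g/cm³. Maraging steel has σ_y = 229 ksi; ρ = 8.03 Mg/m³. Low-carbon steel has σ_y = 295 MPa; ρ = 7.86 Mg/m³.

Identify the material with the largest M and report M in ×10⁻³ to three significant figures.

Putting every candidate on a common basis:
  brass: σ_y = 177.0 MPa, ρ = 8450 kg/m³
  beryllium: σ_y = 319.0 MPa, ρ = 1850 kg/m³
  gray cast iron: σ_y = 228.0 MPa, ρ = 7270 kg/m³
  maraging steel: σ_y = 1579 MPa, ρ = 8030 kg/m³
  low-carbon steel: σ_y = 295.0 MPa, ρ = 7860 kg/m³
  beryllium: M = 25.2×10⁻³
  maraging steel: M = 16.9×10⁻³
  low-carbon steel: M = 5.64×10⁻³
  gray cast iron: M = 5.13×10⁻³
  brass: M = 3.73×10⁻³
Highest index: beryllium.

beryllium, M = 25.2×10⁻³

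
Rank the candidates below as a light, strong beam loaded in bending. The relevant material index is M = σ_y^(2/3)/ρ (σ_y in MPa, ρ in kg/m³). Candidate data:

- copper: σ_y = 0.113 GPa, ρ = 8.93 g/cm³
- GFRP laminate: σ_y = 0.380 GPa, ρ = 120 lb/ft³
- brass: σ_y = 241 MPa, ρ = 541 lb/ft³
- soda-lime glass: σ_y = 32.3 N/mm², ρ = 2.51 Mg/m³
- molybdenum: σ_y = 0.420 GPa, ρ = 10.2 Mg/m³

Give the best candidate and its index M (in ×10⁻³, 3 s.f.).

GFRP laminate, M = 27.3×10⁻³

In SI units:
  copper: σ_y = 113.0 MPa, ρ = 8930 kg/m³
  GFRP laminate: σ_y = 380.0 MPa, ρ = 1922 kg/m³
  brass: σ_y = 241.0 MPa, ρ = 8666 kg/m³
  soda-lime glass: σ_y = 32.30 MPa, ρ = 2510 kg/m³
  molybdenum: σ_y = 420.0 MPa, ρ = 10200 kg/m³
  GFRP laminate: M = 27.3×10⁻³
  molybdenum: M = 5.50×10⁻³
  brass: M = 4.47×10⁻³
  soda-lime glass: M = 4.04×10⁻³
  copper: M = 2.62×10⁻³
GFRP laminate ranks first.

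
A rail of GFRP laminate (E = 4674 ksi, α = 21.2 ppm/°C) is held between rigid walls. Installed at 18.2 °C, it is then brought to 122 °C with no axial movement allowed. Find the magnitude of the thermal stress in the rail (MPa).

70.9 MPa

E = 4674 ksi = 32.23 GPa.
ΔT = 103.8 K. Constrained thermal stress σ = E·α·ΔT = 32.23×10³ MPa × 21.2×10⁻⁶ × 103.8 = 70.9 MPa (compressive).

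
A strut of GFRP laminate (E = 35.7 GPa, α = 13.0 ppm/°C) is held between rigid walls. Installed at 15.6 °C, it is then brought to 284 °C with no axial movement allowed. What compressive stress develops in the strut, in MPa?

ΔT = 268.4 K. Constrained thermal stress σ = E·α·ΔT = 35.70×10³ MPa × 13.0×10⁻⁶ × 268.4 = 125 MPa (compressive).

125 MPa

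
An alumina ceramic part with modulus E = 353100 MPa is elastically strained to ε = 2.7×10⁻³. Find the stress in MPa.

E = 353100 MPa = 353.1 GPa.
σ = E·ε = 353100 MPa × 2.7×10⁻³ = 953 MPa.

953 MPa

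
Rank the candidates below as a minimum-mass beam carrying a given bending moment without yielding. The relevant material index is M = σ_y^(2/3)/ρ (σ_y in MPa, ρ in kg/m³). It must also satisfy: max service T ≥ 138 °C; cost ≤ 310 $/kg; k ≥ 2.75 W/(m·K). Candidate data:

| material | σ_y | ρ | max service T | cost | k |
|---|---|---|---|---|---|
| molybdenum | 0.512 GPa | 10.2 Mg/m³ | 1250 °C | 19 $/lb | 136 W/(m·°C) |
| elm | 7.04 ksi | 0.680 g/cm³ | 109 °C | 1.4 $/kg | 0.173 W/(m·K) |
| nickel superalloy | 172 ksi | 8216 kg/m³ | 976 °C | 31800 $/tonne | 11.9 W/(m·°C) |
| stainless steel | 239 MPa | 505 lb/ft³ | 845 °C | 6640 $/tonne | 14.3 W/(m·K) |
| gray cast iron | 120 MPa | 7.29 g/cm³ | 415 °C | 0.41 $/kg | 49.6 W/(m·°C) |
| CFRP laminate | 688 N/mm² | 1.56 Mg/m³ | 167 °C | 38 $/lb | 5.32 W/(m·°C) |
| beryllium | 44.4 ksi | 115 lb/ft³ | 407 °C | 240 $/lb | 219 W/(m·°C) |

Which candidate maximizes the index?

Screen on constraints: max service T ≥ 138 °C; cost ≤ 310 $/kg; k ≥ 2.75 W/(m·K). Survivors: molybdenum, nickel superalloy, stainless steel, gray cast iron, CFRP laminate.
Convert each candidate to consistent units, then evaluate M:
  molybdenum: σ_y = 512.0 MPa, ρ = 10200 kg/m³
  nickel superalloy: σ_y = 1186 MPa, ρ = 8216 kg/m³
  stainless steel: σ_y = 239.0 MPa, ρ = 8089 kg/m³
  gray cast iron: σ_y = 120.0 MPa, ρ = 7290 kg/m³
  CFRP laminate: σ_y = 688.0 MPa, ρ = 1560 kg/m³
  CFRP laminate: M = 50.0×10⁻³
  nickel superalloy: M = 13.6×10⁻³
  molybdenum: M = 6.27×10⁻³
  stainless steel: M = 4.76×10⁻³
  gray cast iron: M = 3.34×10⁻³
Highest index: CFRP laminate.

CFRP laminate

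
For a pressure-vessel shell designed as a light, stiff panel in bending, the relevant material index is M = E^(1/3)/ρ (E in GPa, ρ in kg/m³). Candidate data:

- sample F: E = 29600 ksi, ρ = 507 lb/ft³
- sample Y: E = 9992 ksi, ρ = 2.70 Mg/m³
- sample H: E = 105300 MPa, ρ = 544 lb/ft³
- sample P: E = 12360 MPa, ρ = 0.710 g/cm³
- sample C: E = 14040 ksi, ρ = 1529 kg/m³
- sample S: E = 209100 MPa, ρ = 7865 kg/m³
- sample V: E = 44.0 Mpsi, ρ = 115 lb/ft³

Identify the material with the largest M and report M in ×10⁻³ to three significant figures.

sample V, M = 3.65×10⁻³

Convert each candidate to consistent units, then evaluate M:
  sample F: E = 204.1 GPa, ρ = 8121 kg/m³
  sample Y: E = 68.89 GPa, ρ = 2700 kg/m³
  sample H: E = 105.3 GPa, ρ = 8714 kg/m³
  sample P: E = 12.36 GPa, ρ = 710.0 kg/m³
  sample C: E = 96.80 GPa, ρ = 1529 kg/m³
  sample S: E = 209.1 GPa, ρ = 7865 kg/m³
  sample V: E = 303.4 GPa, ρ = 1842 kg/m³
  sample V: M = 3.65×10⁻³
  sample P: M = 3.26×10⁻³
  sample C: M = 3.00×10⁻³
  sample Y: M = 1.52×10⁻³
  sample S: M = 0.755×10⁻³
  sample F: M = 0.725×10⁻³
  sample H: M = 0.542×10⁻³
The maximum is for sample V.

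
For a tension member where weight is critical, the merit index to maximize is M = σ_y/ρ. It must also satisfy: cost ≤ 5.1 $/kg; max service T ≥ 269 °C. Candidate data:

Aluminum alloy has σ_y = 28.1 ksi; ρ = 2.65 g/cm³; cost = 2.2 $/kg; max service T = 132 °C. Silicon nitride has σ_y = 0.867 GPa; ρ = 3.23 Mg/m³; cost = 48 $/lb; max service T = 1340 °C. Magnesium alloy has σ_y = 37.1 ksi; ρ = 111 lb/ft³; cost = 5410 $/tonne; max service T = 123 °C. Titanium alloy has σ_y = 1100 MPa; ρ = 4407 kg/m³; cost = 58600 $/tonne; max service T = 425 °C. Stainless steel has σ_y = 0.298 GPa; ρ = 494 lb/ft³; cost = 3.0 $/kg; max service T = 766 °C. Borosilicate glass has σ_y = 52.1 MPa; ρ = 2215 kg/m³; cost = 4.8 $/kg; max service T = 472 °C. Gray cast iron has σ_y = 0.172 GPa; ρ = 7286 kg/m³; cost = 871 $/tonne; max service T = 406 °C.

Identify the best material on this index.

Screen on constraints: cost ≤ 5.1 $/kg; max service T ≥ 269 °C. Survivors: stainless steel, borosilicate glass, gray cast iron.
Convert each candidate to consistent units, then evaluate M:
  stainless steel: σ_y = 298.0 MPa, ρ = 7913 kg/m³
  borosilicate glass: σ_y = 52.10 MPa, ρ = 2215 kg/m³
  gray cast iron: σ_y = 172.0 MPa, ρ = 7286 kg/m³
  stainless steel: M = 37.7 kN·m/kg
  gray cast iron: M = 23.6 kN·m/kg
  borosilicate glass: M = 23.5 kN·m/kg
Stainless steel has the largest M.

stainless steel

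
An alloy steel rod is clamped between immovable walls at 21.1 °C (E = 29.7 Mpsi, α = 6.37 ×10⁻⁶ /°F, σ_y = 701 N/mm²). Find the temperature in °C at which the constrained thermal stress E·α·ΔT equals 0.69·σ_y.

227 °C

E = 29.7 Mpsi = 204.8 GPa.
α = 6.37×10⁻⁶/°F × 9/5 = 11.5×10⁻⁶/K.
σ_y = 701 N/mm² = 701.0 MPa.
E·α·ΔT = 483.7 MPa ⇒ ΔT = 483.7 / (204.8×10³ × 11.5×10⁻⁶) = 206.0 K.
T = 21.1 + 206.0 = 227.1 °C.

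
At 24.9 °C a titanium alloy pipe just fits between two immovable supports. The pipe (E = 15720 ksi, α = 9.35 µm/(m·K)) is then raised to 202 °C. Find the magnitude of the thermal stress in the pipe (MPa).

179 MPa

E = 15720 ksi = 108.4 GPa.
ΔT = 177.1 K. Constrained thermal stress σ = E·α·ΔT = 108.4×10³ MPa × 9.35×10⁻⁶ × 177.1 = 179 MPa (compressive).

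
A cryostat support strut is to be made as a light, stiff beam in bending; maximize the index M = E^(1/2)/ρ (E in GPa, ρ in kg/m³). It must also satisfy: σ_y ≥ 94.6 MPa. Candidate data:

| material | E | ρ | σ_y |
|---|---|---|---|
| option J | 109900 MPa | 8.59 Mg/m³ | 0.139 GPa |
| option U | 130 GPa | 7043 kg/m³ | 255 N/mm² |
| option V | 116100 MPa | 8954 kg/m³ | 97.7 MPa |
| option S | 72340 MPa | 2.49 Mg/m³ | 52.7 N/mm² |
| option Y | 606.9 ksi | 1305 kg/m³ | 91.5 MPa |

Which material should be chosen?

option U

Screen on constraints: σ_y ≥ 94.6 MPa. Survivors: option J, option U, option V.
Normalizing units and computing the index:
  option J: E = 109.9 GPa, ρ = 8590 kg/m³
  option U: E = 130.0 GPa, ρ = 7043 kg/m³
  option V: E = 116.1 GPa, ρ = 8954 kg/m³
  option U: M = 1.62×10⁻³
  option J: M = 1.22×10⁻³
  option V: M = 1.20×10⁻³
The maximum is for option U.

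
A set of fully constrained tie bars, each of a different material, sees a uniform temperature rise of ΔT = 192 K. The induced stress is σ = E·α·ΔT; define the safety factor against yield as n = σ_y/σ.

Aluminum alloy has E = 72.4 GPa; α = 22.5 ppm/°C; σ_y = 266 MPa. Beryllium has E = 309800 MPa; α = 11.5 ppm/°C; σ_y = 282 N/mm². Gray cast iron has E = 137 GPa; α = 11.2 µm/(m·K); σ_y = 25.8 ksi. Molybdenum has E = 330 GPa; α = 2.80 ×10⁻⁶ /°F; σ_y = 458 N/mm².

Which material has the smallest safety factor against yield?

With everything in SI (GPa, ×10⁻⁶/K, MPa):
  aluminum alloy: E = 72.40, α = 22.5, σ_y = 266.0 → σ = 313 MPa, n = 0.850
  beryllium: E = 309.8, α = 11.5, σ_y = 282.0 → σ = 684 MPa, n = 0.412
  gray cast iron: E = 137.0, α = 11.2, σ_y = 177.9 → σ = 295 MPa, n = 0.604
  molybdenum: E = 330.0, α = 5.04, σ_y = 458.0 → σ = 319 MPa, n = 1.43
Smallest n: beryllium with n = 0.412.

beryllium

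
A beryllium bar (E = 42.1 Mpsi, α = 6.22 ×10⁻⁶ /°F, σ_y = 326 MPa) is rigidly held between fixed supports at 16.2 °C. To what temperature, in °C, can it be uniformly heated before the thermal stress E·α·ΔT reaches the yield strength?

117 °C

E = 42.1 Mpsi = 290.3 GPa.
α = 6.22×10⁻⁶/°F × 9/5 = 11.2×10⁻⁶/K.
E·α·ΔT = 326.0 MPa ⇒ ΔT = 326.0 / (290.3×10³ × 11.2×10⁻⁶) = 100.3 K.
T = 16.2 + 100.3 = 116.5 °C.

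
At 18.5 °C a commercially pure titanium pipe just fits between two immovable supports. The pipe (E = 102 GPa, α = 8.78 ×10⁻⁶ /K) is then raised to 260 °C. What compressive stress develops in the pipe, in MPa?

216 MPa

ΔT = 241.5 K. Constrained thermal stress σ = E·α·ΔT = 102.0×10³ MPa × 8.78×10⁻⁶ × 241.5 = 216 MPa (compressive).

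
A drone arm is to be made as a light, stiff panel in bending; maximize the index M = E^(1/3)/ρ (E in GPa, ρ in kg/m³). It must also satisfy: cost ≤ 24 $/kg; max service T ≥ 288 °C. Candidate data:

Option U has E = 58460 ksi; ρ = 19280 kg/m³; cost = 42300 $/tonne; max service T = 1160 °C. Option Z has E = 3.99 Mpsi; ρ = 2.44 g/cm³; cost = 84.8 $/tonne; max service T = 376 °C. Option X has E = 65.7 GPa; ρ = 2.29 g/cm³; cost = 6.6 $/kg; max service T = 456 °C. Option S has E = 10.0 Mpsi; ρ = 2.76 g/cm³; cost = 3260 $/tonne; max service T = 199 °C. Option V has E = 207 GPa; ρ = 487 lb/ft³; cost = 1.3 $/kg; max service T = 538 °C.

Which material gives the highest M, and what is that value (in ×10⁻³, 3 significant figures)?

Screen on constraints: cost ≤ 24 $/kg; max service T ≥ 288 °C. Survivors: option Z, option X, option V.
Putting every candidate on a common basis:
  option Z: E = 27.51 GPa, ρ = 2440 kg/m³
  option X: E = 65.70 GPa, ρ = 2290 kg/m³
  option V: E = 207.0 GPa, ρ = 7801 kg/m³
  option X: M = 1.76×10⁻³
  option Z: M = 1.24×10⁻³
  option V: M = 0.758×10⁻³
Highest index: option X.

option X, M = 1.76×10⁻³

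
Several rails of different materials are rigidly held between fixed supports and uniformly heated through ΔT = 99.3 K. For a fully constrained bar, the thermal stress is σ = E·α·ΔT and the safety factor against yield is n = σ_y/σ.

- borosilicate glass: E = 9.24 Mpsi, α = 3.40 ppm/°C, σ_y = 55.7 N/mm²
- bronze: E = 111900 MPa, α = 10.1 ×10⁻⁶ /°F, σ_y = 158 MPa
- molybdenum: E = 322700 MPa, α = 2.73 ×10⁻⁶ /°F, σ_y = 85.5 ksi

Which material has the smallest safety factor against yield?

bronze

In consistent units (E in GPa, α in ×10⁻⁶/K, σ_y in MPa):
  borosilicate glass: E = 63.71, α = 3.40, σ_y = 55.70 → σ = 21.5 MPa, n = 2.59
  bronze: E = 111.9, α = 18.2, σ_y = 158.0 → σ = 202 MPa, n = 0.782
  molybdenum: E = 322.7, α = 4.91, σ_y = 589.5 → σ = 157 MPa, n = 3.74
Smallest n: bronze with n = 0.782.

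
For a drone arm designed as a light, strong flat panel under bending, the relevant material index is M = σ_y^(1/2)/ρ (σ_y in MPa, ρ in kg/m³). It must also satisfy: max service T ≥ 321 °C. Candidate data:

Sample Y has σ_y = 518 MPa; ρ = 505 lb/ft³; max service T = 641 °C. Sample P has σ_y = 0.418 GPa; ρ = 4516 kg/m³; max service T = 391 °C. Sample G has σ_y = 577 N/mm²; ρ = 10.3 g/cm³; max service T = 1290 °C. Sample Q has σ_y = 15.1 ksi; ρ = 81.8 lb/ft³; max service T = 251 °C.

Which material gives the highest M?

Screen on constraints: max service T ≥ 321 °C. Survivors: sample Y, sample P, sample G.
Normalizing units and computing the index:
  sample Y: σ_y = 518.0 MPa, ρ = 8089 kg/m³
  sample P: σ_y = 418.0 MPa, ρ = 4516 kg/m³
  sample G: σ_y = 577.0 MPa, ρ = 10300 kg/m³
  sample P: M = 4.53×10⁻³
  sample Y: M = 2.81×10⁻³
  sample G: M = 2.33×10⁻³
Sample P has the largest M.

sample P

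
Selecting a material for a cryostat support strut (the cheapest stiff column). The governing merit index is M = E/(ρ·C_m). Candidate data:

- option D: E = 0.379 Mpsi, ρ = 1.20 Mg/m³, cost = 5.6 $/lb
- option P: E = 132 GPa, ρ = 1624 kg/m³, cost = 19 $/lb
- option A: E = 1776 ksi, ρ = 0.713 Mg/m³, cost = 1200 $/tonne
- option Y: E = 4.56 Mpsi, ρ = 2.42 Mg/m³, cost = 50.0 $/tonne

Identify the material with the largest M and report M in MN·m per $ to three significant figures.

option Y, M = 260 MN·m per $

After converting to SI:
  option D: E = 2.613 GPa, ρ = 1200 kg/m³, cost = 12.35 $/kg
  option P: E = 132.0 GPa, ρ = 1624 kg/m³, cost = 41.89 $/kg
  option A: E = 12.25 GPa, ρ = 713.0 kg/m³, cost = 1.200 $/kg
  option Y: E = 31.44 GPa, ρ = 2420 kg/m³, cost = 0.05000 $/kg
  option Y: M = 260 MN·m per $
  option A: M = 14.3 MN·m per $
  option P: M = 1.94 MN·m per $
  option D: M = 0.176 MN·m per $
The maximum is for option Y.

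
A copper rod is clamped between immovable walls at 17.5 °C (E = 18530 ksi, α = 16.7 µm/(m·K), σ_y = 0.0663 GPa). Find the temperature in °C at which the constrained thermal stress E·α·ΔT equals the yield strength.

48.6 °C

E = 18530 ksi = 127.8 GPa.
σ_y = 0.0663 GPa = 66.30 MPa.
E·α·ΔT = 66.30 MPa ⇒ ΔT = 66.30 / (127.8×10³ × 16.7×10⁻⁶) = 31.07 K.
T = 17.5 + 31.07 = 48.57 °C.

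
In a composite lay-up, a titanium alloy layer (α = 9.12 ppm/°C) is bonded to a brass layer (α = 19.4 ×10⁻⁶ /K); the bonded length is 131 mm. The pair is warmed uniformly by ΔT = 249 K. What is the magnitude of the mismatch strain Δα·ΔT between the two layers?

2.56×10⁻³

Δα = |9.12 − 19.4|×10⁻⁶/K = 10.3×10⁻⁶/K.
Mismatch strain = Δα·ΔT = 10.3×10⁻⁶ × 249.0 = 2.56×10⁻³.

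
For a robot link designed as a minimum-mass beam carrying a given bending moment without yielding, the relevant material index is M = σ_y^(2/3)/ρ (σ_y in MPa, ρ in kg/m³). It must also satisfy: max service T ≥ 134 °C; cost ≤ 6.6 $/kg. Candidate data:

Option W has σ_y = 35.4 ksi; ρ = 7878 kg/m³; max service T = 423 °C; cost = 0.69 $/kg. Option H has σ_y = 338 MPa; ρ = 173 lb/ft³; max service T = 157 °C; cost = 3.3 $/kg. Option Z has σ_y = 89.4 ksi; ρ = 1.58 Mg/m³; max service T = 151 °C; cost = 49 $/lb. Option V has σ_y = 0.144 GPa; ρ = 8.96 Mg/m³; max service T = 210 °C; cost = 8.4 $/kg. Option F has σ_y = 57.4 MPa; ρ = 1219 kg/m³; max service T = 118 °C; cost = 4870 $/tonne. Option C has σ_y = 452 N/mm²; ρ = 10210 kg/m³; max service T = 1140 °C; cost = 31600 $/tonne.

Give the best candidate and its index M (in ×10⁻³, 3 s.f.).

Screen on constraints: max service T ≥ 134 °C; cost ≤ 6.6 $/kg. Survivors: option W, option H.
Putting every candidate on a common basis:
  option W: σ_y = 244.1 MPa, ρ = 7878 kg/m³
  option H: σ_y = 338.0 MPa, ρ = 2771 kg/m³
  option H: M = 17.5×10⁻³
  option W: M = 4.96×10⁻³
Option H has the largest M.

option H, M = 17.5×10⁻³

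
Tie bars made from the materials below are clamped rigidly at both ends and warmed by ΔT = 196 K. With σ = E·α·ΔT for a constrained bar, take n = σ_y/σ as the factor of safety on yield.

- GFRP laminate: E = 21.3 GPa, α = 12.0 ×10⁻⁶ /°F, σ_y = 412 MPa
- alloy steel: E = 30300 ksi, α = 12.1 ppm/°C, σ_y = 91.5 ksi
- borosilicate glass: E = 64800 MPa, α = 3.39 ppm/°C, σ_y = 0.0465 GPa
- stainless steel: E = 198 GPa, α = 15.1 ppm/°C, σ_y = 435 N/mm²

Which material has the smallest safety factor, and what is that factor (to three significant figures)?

In consistent units (E in GPa, α in ×10⁻⁶/K, σ_y in MPa):
  GFRP laminate: E = 21.30, α = 21.6, σ_y = 412.0 → σ = 90.2 MPa, n = 4.57
  alloy steel: E = 208.9, α = 12.1, σ_y = 630.9 → σ = 495 MPa, n = 1.27
  borosilicate glass: E = 64.80, α = 3.39, σ_y = 46.50 → σ = 43.1 MPa, n = 1.08
  stainless steel: E = 198.0, α = 15.1, σ_y = 435.0 → σ = 586 MPa, n = 0.742
Smallest n: stainless steel with n = 0.742.

stainless steel, n = 0.742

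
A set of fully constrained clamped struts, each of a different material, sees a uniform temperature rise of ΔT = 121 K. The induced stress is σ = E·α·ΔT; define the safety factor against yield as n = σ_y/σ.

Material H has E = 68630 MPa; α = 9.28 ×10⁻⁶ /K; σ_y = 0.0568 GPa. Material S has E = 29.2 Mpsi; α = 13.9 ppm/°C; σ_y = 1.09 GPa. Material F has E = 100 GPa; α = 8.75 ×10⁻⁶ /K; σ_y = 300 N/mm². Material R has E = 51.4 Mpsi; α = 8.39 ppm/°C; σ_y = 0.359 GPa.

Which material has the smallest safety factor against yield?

material H

Per material, after unit conversion:
  material H: E = 68.63, α = 9.28, σ_y = 56.80 → σ = 77.1 MPa, n = 0.737
  material S: E = 201.3, α = 13.9, σ_y = 1090 → σ = 339 MPa, n = 3.22
  material F: E = 100.0, α = 8.75, σ_y = 300.0 → σ = 106 MPa, n = 2.83
  material R: E = 354.4, α = 8.39, σ_y = 359.0 → σ = 360 MPa, n = 0.998
Smallest n: material H with n = 0.737.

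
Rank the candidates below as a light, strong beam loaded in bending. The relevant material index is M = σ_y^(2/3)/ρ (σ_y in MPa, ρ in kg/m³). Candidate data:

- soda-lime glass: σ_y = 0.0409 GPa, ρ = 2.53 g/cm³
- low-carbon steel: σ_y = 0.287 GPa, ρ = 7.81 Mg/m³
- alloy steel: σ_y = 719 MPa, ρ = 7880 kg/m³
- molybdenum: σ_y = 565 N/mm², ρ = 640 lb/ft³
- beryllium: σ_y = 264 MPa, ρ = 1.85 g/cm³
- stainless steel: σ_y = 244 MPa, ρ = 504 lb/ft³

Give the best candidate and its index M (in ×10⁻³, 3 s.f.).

beryllium, M = 22.2×10⁻³

Convert each candidate to consistent units, then evaluate M:
  soda-lime glass: σ_y = 40.90 MPa, ρ = 2530 kg/m³
  low-carbon steel: σ_y = 287.0 MPa, ρ = 7810 kg/m³
  alloy steel: σ_y = 719.0 MPa, ρ = 7880 kg/m³
  molybdenum: σ_y = 565.0 MPa, ρ = 10250 kg/m³
  beryllium: σ_y = 264.0 MPa, ρ = 1850 kg/m³
  stainless steel: σ_y = 244.0 MPa, ρ = 8073 kg/m³
  beryllium: M = 22.2×10⁻³
  alloy steel: M = 10.2×10⁻³
  molybdenum: M = 6.67×10⁻³
  low-carbon steel: M = 5.57×10⁻³
  stainless steel: M = 4.84×10⁻³
  soda-lime glass: M = 4.69×10⁻³
Beryllium has the largest M.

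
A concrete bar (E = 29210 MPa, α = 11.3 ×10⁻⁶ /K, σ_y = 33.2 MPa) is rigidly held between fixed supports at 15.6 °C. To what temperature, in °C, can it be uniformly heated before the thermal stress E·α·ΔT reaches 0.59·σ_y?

E = 29210 MPa = 29.21 GPa.
E·α·ΔT = 19.59 MPa ⇒ ΔT = 19.59 / (29.21×10³ × 11.3×10⁻⁶) = 59.34 K.
T = 15.6 + 59.34 = 74.94 °C.

74.9 °C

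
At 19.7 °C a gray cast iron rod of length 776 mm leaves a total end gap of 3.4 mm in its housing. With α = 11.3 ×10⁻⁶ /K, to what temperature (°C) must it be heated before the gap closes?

407 °C

α·L₀·ΔT = 3.4 mm ⇒ ΔT = 3.4 / (11.3×10⁻⁶ × 776.0) = 387.7 K.
T = 19.7 + 387.7 = 407.4 °C.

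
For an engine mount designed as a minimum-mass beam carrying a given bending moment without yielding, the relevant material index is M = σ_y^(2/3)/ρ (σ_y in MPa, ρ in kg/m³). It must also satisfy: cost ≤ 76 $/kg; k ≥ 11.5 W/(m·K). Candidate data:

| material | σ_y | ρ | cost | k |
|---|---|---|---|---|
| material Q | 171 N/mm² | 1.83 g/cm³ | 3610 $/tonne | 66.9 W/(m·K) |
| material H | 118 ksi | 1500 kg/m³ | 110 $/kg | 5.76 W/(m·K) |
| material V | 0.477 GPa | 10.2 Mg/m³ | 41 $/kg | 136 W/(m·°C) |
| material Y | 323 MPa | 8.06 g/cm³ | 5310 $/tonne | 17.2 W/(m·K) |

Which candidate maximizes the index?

Screen on constraints: cost ≤ 76 $/kg; k ≥ 11.5 W/(m·K). Survivors: material Q, material V, material Y.
In SI units:
  material Q: σ_y = 171.0 MPa, ρ = 1830 kg/m³
  material V: σ_y = 477.0 MPa, ρ = 10200 kg/m³
  material Y: σ_y = 323.0 MPa, ρ = 8060 kg/m³
  material Q: M = 16.8×10⁻³
  material V: M = 5.99×10⁻³
  material Y: M = 5.84×10⁻³
Material Q has the largest M.

material Q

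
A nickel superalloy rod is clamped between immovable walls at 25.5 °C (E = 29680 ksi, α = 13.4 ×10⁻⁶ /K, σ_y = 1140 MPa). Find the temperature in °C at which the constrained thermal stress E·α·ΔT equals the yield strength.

441 °C

E = 29680 ksi = 204.6 GPa.
E·α·ΔT = 1140 MPa ⇒ ΔT = 1140 / (204.6×10³ × 13.4×10⁻⁶) = 415.7 K.
T = 25.5 + 415.7 = 441.2 °C.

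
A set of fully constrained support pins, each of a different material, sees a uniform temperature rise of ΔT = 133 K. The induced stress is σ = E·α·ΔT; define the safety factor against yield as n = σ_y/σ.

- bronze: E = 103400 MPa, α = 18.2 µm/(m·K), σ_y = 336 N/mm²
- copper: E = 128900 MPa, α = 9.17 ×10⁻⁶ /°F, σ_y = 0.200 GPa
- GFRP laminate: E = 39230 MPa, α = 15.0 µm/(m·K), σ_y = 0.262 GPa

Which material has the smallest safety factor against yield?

copper

In consistent units (E in GPa, α in ×10⁻⁶/K, σ_y in MPa):
  bronze: E = 103.4, α = 18.2, σ_y = 336.0 → σ = 250 MPa, n = 1.34
  copper: E = 128.9, α = 16.5, σ_y = 200.0 → σ = 283 MPa, n = 0.707
  GFRP laminate: E = 39.23, α = 15.0, σ_y = 262.0 → σ = 78.3 MPa, n = 3.35
Copper has the lowest safety factor, n = 0.707.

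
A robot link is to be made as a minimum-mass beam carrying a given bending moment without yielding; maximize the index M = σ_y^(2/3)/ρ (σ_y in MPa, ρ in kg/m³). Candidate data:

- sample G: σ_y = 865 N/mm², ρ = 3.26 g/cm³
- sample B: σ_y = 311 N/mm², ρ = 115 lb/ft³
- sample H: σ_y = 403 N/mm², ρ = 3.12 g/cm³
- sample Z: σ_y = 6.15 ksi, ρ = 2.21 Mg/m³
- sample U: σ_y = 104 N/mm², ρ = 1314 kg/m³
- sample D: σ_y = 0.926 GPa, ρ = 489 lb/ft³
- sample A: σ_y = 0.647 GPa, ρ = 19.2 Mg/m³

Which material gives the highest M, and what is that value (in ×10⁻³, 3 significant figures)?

sample G, M = 27.8×10⁻³

Putting every candidate on a common basis:
  sample G: σ_y = 865.0 MPa, ρ = 3260 kg/m³
  sample B: σ_y = 311.0 MPa, ρ = 1842 kg/m³
  sample H: σ_y = 403.0 MPa, ρ = 3120 kg/m³
  sample Z: σ_y = 42.40 MPa, ρ = 2210 kg/m³
  sample U: σ_y = 104.0 MPa, ρ = 1314 kg/m³
  sample D: σ_y = 926.0 MPa, ρ = 7833 kg/m³
  sample A: σ_y = 647.0 MPa, ρ = 19200 kg/m³
  sample G: M = 27.8×10⁻³
  sample B: M = 24.9×10⁻³
  sample H: M = 17.5×10⁻³
  sample U: M = 16.8×10⁻³
  sample D: M = 12.1×10⁻³
  sample Z: M = 5.50×10⁻³
  sample A: M = 3.90×10⁻³
Sample G has the largest M.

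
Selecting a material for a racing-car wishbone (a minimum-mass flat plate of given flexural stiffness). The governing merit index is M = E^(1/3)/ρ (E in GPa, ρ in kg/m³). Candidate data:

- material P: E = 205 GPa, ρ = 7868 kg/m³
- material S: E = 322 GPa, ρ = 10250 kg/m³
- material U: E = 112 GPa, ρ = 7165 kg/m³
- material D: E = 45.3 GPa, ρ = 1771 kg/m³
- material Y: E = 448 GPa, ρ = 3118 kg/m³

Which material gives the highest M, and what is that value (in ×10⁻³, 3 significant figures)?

material Y, M = 2.45×10⁻³

Computing M directly (units already consistent):
  material Y: M = 2.45×10⁻³
  material D: M = 2.01×10⁻³
  material P: M = 0.749×10⁻³
  material U: M = 0.673×10⁻³
  material S: M = 0.669×10⁻³
Material Y has the largest M.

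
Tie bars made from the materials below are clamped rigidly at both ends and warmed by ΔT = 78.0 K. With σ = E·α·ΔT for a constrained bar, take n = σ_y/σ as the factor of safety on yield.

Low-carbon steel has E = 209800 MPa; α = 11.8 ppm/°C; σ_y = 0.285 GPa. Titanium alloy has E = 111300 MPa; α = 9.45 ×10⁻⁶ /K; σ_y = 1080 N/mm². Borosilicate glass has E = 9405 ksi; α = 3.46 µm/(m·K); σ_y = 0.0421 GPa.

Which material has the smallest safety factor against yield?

low-carbon steel

Converting E to GPa, α to ×10⁻⁶/K, σ_y to MPa, then σ and n for each:
  low-carbon steel: E = 209.8, α = 11.8, σ_y = 285.0 → σ = 193 MPa, n = 1.48
  titanium alloy: E = 111.3, α = 9.45, σ_y = 1080 → σ = 82.0 MPa, n = 13.2
  borosilicate glass: E = 64.85, α = 3.46, σ_y = 42.10 → σ = 17.5 MPa, n = 2.41
The minimum is low-carbon steel at n = 1.48.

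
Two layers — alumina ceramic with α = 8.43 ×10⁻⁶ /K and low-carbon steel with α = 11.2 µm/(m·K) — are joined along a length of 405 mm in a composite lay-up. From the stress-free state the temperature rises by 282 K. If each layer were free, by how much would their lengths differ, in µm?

316 µm

Δα = |8.43 − 11.2|×10⁻⁶/K = 2.77×10⁻⁶/K.
ΔL_mismatch = Δα·L·ΔT = 2.77×10⁻⁶ × 405.0 mm × 282.0 K = 316 µm.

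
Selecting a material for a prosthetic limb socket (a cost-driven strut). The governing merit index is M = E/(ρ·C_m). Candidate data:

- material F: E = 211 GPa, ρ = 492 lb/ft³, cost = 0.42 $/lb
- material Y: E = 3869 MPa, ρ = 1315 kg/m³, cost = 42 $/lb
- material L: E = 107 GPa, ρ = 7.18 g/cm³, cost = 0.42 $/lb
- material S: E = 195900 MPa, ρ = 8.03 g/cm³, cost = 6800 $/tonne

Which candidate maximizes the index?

Putting every candidate on a common basis:
  material F: E = 211.0 GPa, ρ = 7881 kg/m³, cost = 0.9259 $/kg
  material Y: E = 3.869 GPa, ρ = 1315 kg/m³, cost = 92.59 $/kg
  material L: E = 107.0 GPa, ρ = 7180 kg/m³, cost = 0.9259 $/kg
  material S: E = 195.9 GPa, ρ = 8030 kg/m³, cost = 6.800 $/kg
  material F: M = 28.9 MN·m per $
  material L: M = 16.1 MN·m per $
  material S: M = 3.59 MN·m per $
  material Y: M = 0.0318 MN·m per $
Highest index: material F.

material F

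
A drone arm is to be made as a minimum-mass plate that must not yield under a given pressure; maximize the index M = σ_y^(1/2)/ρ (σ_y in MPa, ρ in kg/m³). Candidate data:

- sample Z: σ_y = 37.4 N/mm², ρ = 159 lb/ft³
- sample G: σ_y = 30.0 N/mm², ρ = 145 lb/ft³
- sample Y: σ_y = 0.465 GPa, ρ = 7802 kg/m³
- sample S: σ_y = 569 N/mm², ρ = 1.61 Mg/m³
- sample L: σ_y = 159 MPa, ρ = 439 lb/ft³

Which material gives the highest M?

sample S

Putting every candidate on a common basis:
  sample Z: σ_y = 37.40 MPa, ρ = 2547 kg/m³
  sample G: σ_y = 30.00 MPa, ρ = 2323 kg/m³
  sample Y: σ_y = 465.0 MPa, ρ = 7802 kg/m³
  sample S: σ_y = 569.0 MPa, ρ = 1610 kg/m³
  sample L: σ_y = 159.0 MPa, ρ = 7032 kg/m³
  sample S: M = 14.8×10⁻³
  sample Y: M = 2.76×10⁻³
  sample Z: M = 2.40×10⁻³
  sample G: M = 2.36×10⁻³
  sample L: M = 1.79×10⁻³
Sample S has the largest M.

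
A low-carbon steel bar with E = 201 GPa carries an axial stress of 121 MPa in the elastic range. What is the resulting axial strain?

6.02×10⁻⁴

ε = σ/E = 121 / 201000 = 6.02×10⁻⁴.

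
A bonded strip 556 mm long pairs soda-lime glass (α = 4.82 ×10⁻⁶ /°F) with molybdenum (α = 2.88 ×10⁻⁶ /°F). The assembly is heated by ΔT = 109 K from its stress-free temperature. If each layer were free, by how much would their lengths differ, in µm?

soda-lime glass: α = 4.82×10⁻⁶/°F × 9/5 = 8.68×10⁻⁶/K.
molybdenum: α = 2.88×10⁻⁶/°F × 9/5 = 5.18×10⁻⁶/K.
Δα = |8.68 − 5.18|×10⁻⁶/K = 3.49×10⁻⁶/K.
ΔL_mismatch = Δα·L·ΔT = 3.49×10⁻⁶ × 556.0 mm × 109.0 K = 212 µm.

212 µm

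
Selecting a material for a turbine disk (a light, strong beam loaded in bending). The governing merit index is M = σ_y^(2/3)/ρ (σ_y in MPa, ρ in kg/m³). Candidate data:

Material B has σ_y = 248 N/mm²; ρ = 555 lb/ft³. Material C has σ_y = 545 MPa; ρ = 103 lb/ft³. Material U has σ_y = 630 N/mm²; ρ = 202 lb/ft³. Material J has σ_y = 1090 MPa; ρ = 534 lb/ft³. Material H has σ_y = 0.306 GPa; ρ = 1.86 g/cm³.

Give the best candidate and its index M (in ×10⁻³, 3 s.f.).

material C, M = 40.4×10⁻³

In SI units:
  material B: σ_y = 248.0 MPa, ρ = 8890 kg/m³
  material C: σ_y = 545.0 MPa, ρ = 1650 kg/m³
  material U: σ_y = 630.0 MPa, ρ = 3236 kg/m³
  material J: σ_y = 1090 MPa, ρ = 8554 kg/m³
  material H: σ_y = 306.0 MPa, ρ = 1860 kg/m³
  material C: M = 40.4×10⁻³
  material H: M = 24.4×10⁻³
  material U: M = 22.7×10⁻³
  material J: M = 12.4×10⁻³
  material B: M = 4.44×10⁻³
The maximum is for material C.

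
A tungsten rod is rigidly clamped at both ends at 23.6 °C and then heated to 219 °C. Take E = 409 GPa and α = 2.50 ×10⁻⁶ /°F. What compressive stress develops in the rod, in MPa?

360 MPa

α = 2.50×10⁻⁶/°F × 9/5 = 4.50×10⁻⁶/K.
ΔT = 195.4 K. Constrained thermal stress σ = E·α·ΔT = 409.0×10³ MPa × 4.50×10⁻⁶ × 195.4 = 360 MPa (compressive).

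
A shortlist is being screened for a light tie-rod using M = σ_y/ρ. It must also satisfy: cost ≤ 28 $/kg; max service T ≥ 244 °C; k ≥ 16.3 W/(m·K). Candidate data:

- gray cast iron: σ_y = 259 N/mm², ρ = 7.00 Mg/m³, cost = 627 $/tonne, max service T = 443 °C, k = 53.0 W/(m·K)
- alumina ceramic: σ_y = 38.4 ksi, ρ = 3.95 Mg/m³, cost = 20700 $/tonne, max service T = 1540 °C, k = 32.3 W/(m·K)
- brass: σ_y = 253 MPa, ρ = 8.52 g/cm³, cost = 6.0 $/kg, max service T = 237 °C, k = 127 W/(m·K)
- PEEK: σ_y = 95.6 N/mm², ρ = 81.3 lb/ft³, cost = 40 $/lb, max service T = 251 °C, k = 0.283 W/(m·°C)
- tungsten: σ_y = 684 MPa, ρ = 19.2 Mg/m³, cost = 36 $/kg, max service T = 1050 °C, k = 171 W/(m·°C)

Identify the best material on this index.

Screen on constraints: cost ≤ 28 $/kg; max service T ≥ 244 °C; k ≥ 16.3 W/(m·K). Survivors: gray cast iron, alumina ceramic.
After converting to SI:
  gray cast iron: σ_y = 259.0 MPa, ρ = 7000 kg/m³
  alumina ceramic: σ_y = 264.8 MPa, ρ = 3950 kg/m³
  alumina ceramic: M = 67.0 kN·m/kg
  gray cast iron: M = 37.0 kN·m/kg
Alumina ceramic ranks first.

alumina ceramic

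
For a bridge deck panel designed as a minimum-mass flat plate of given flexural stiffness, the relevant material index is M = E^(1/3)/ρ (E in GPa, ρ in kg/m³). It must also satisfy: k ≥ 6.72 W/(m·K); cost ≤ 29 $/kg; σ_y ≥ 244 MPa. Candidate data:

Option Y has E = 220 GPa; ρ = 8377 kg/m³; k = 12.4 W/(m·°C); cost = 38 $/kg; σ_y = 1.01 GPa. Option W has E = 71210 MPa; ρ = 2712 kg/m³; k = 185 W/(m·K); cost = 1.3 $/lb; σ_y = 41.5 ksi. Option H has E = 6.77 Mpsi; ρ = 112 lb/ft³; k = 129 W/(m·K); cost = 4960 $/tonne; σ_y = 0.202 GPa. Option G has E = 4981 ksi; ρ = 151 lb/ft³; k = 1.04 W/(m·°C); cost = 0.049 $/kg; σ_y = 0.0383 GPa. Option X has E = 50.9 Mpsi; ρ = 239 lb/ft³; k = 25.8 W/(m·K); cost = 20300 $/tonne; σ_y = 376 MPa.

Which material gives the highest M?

Screen on constraints: k ≥ 6.72 W/(m·K); cost ≤ 29 $/kg; σ_y ≥ 244 MPa. Survivors: option W, option X.
Putting every candidate on a common basis:
  option W: E = 71.21 GPa, ρ = 2712 kg/m³
  option X: E = 350.9 GPa, ρ = 3828 kg/m³
  option X: M = 1.84×10⁻³
  option W: M = 1.53×10⁻³
Option X ranks first.

option X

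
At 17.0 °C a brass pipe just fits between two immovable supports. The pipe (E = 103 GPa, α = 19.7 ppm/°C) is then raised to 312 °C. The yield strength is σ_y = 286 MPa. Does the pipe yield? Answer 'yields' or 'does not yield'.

ΔT = 295.0 K. Constrained thermal stress σ = E·α·ΔT = 103.0×10³ MPa × 19.7×10⁻⁶ × 295.0 = 599 MPa (compressive).
Compare to σ_y = 286 MPa: σ ≥ σ_y, so it yields.

yields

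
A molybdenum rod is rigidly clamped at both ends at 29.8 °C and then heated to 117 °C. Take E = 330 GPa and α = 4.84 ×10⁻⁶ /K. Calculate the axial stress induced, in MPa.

ΔT = 87.20 K. Constrained thermal stress σ = E·α·ΔT = 330.0×10³ MPa × 4.84×10⁻⁶ × 87.20 = 139 MPa (compressive).

139 MPa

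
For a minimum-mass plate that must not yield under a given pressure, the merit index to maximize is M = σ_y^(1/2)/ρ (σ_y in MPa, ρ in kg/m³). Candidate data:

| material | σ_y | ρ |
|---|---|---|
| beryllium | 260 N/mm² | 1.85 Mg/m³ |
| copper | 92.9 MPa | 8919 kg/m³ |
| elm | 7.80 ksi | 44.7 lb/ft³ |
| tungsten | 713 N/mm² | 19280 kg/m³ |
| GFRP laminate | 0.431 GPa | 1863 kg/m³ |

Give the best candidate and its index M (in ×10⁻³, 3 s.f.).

After converting to SI:
  beryllium: σ_y = 260.0 MPa, ρ = 1850 kg/m³
  copper: σ_y = 92.90 MPa, ρ = 8919 kg/m³
  elm: σ_y = 53.78 MPa, ρ = 716.0 kg/m³
  tungsten: σ_y = 713.0 MPa, ρ = 19280 kg/m³
  GFRP laminate: σ_y = 431.0 MPa, ρ = 1863 kg/m³
  GFRP laminate: M = 11.1×10⁻³
  elm: M = 10.2×10⁻³
  beryllium: M = 8.72×10⁻³
  tungsten: M = 1.38×10⁻³
  copper: M = 1.08×10⁻³
GFRP laminate ranks first.

GFRP laminate, M = 11.1×10⁻³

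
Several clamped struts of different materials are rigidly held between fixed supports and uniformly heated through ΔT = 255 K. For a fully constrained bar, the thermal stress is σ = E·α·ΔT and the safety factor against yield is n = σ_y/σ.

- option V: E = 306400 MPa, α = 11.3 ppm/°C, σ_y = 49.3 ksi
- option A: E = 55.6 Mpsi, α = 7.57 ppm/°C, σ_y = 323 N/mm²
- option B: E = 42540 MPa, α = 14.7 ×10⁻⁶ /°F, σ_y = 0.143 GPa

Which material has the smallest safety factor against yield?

With everything in SI (GPa, ×10⁻⁶/K, MPa):
  option V: E = 306.4, α = 11.3, σ_y = 339.9 → σ = 883 MPa, n = 0.385
  option A: E = 383.3, α = 7.57, σ_y = 323.0 → σ = 740 MPa, n = 0.436
  option B: E = 42.54, α = 26.5, σ_y = 143.0 → σ = 287 MPa, n = 0.498
Smallest n: option V with n = 0.385.

option V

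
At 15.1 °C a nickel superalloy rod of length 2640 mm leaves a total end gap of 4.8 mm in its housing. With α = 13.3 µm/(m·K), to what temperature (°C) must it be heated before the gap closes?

α·L₀·ΔT = 4.8 mm ⇒ ΔT = 4.8 / (13.3×10⁻⁶ × 2640.0) = 136.7 K.
T = 15.1 + 136.7 = 151.8 °C.

152 °C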